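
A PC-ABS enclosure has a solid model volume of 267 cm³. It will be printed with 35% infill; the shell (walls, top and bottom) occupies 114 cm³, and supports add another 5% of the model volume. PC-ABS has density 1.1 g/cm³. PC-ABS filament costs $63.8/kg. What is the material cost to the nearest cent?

Volume inside the shell = 267 − 114, so 153 cm³.
Infill deposited: 0.35 × 153 → 53.55 cm³.
Support: 0.05 × 267 → 13.35 cm³.
Deposited volume: 114 + 53.55 + 13.35 → 180.9 cm³.
Mass: 180.9 × 1.1 → 198.99 g.
At $63.8/kg: 198.99/1000 × 63.8 = $12.70.

$12.70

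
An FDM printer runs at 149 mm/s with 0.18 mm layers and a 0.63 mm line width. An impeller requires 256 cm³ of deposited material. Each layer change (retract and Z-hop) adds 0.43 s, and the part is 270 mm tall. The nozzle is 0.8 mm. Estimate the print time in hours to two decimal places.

4.39 hours

Extrusion cross-section = 0.18 × 0.63, so 0.1134 mm².
Total extruded path = 256000/0.1134 = 2257495.6 mm.
Print-move time: 2257495.6 / 149 → 15151 s.
Layer count = ceil(270 / 0.18) = 1500.
Layer-change overhead = 1500 × 0.43, so 645 s.
Total = 15151 + 645 = 15796 s = 4.39 hours.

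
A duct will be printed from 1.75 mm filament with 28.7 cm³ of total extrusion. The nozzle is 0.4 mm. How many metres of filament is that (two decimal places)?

Cross-section of 1.75 mm filament: π·(1.75/2)² = 2.4053 mm².
Length = 28.7 cm³ / 2.4053 mm² = 28700 / 2.4053 = 11931.98 mm = 11.93 m.

11.93 m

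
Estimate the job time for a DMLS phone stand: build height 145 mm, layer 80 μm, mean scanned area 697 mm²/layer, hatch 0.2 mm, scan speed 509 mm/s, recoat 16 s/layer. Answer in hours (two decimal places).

11.51 hours

Number of layers: 145 / 0.08 → 1813 (rounded up).
Hatch length per layer = 697 / 0.2, so 3485 mm.
Laser time per layer: 3485 / 509 → 6.8468 s.
Time per layer: 6.8468 + 16 → 22.8468 s.
Total: 1813 × 22.8468 s = 41421.2484 s → 11.51 hours.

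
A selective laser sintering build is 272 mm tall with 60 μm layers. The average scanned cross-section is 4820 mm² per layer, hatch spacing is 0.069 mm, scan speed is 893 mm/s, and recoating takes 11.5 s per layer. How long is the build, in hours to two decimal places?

113.00 hours

Layer count = ceil(272 / 0.06) = 4534.
Hatch length per layer = 4820 / 0.069 = 69855.1 mm.
Per-layer scan time = 69855.1 / 893 = 78.2252 s.
Layer cycle = 78.2252 + 11.5, so 89.7252 s.
Build time = 4534 × 89.7252 = 406814.0568 s = 113.00 hours.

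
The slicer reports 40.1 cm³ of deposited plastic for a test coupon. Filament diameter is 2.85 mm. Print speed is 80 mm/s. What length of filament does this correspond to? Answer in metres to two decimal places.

A = π r² = π × 1.425² = 6.3794 mm².
L = 40100 mm³ / 6.3794 mm² = 6285.86 mm, i.e. 6.29 m.

6.29 m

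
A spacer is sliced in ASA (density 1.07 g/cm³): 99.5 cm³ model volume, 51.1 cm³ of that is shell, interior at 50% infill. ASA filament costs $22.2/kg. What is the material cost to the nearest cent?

Interior volume = 99.5 − 51.1 = 48.4 cm³.
Infill volume: 0.50 × 48.4 → 24.2 cm³.
Total printed volume = 51.1 + 24.2 = 75.3 cm³.
Mass = 75.3 × 1.07 = 80.571 g.
Cost = 80.571 g / 1000 × $22.2/kg = $1.79.

$1.79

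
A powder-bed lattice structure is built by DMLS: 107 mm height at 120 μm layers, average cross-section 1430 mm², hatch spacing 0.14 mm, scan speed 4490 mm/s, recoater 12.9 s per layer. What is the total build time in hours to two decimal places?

Number of layers: 107 / 0.12 → 892 (rounded up).
Per-layer scan distance = 1430 / 0.14 = 10214.3 mm.
Laser time per layer: 10214.3 / 4490 → 2.2749 s.
Per-layer time: 2.2749 + 12.9 → 15.1749 s.
Total: 892 × 15.1749 s = 13536.0108 s → 3.76 hours.

3.76 hours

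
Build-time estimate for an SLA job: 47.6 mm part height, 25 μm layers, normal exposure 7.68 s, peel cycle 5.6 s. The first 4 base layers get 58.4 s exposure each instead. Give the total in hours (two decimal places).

Number of layers: 47.6 / 0.025 → 1904 (rounded up).
Base layers = 4 × (58.4 + 5.6) = 256 s.
Remaining layers = 1900 × (7.68 + 5.6) = 25232 s.
Total = 256 + 25232 = 25488 s = 7.08 hours.

7.08 hours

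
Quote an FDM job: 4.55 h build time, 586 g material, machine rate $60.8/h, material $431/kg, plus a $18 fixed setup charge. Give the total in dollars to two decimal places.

$547.21

Machine cost = 60.8 × 4.55, so $276.64.
Feedstock cost = 431 × 586/1000, so $252.566.
Adding setup: 276.64 + 252.566 + 18 → 547.206 ≈ $547.21.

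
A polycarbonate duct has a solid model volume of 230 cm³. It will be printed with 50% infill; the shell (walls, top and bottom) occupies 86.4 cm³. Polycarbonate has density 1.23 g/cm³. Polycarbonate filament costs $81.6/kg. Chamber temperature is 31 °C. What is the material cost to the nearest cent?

$15.88

Interior volume = 230 − 86.4 = 143.6 cm³.
Deposited infill = 0.50 × 143.6, so 71.8 cm³.
Total printed volume = 86.4 + 71.8 = 158.2 cm³.
Mass = 158.2 × 1.23 = 194.586 g.
Cost = 194.586 g / 1000 × $81.6/kg = $15.88.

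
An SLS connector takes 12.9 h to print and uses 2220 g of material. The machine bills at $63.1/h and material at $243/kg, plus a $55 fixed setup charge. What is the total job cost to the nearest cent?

Time charge = 63.1 × 12.9 = $813.99.
Feedstock cost = 243 × 2220/1000, so $539.46.
Adding setup: 813.99 + 539.46 + 55 → $1408.45.

$1408.45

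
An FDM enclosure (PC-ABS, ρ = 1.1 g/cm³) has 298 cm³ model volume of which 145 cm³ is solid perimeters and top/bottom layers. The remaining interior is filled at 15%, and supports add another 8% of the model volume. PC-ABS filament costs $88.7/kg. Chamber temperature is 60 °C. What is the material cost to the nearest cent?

Interior volume: 298 − 145 → 153 cm³.
Deposited infill: 0.15 × 153 → 22.95 cm³.
Support = 0.08 × 298 = 23.84 cm³.
Deposited volume = 145 + 22.95 + 23.84 = 191.79 cm³.
Mass = 191.79 × 1.1, so 210.969 g.
At $88.7/kg: 210.969/1000 × 88.7 = $18.71.

$18.71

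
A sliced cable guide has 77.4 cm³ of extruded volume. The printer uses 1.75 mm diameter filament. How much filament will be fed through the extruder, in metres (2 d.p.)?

32.18 m

Cross-section of 1.75 mm filament: π·(1.75/2)² = 2.4053 mm².
Length = 77.4 cm³ / 2.4053 mm² = 77400 / 2.4053 = 32178.94 mm = 32.18 m.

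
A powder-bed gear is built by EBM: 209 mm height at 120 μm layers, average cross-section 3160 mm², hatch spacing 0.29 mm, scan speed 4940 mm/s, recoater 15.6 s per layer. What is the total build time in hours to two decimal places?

8.62 hours

Layer count = ceil(209 / 0.12) = 1742.
Per-layer scan distance = 3160 / 0.29, so 10896.6 mm.
Beam time per layer: 10896.6 / 4940 → 2.2058 s.
Layer cycle: 2.2058 + 15.6 → 17.8058 s.
Build time = 1742 × 17.8058 = 31017.7036 s = 8.62 hours.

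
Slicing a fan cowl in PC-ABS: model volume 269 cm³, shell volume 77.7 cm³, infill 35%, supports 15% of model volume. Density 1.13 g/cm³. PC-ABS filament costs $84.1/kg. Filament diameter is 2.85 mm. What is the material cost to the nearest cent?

$17.58

Volume inside the shell = 269 − 77.7 = 191.3 cm³.
Infill volume = 0.35 × 191.3 = 66.955 cm³.
Support: 0.15 × 269 → 40.35 cm³.
Deposited volume = 77.7 + 66.955 + 40.35, so 185.005 cm³.
Mass: 185.005 × 1.13 → 209.05565 g.
At $84.1/kg: 209.05565/1000 × 84.1 = $17.58.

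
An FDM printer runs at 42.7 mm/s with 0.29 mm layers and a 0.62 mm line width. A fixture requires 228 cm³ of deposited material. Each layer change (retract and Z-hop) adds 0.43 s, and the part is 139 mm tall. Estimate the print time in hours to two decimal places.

8.31 hours

Bead cross-section: 0.29 × 0.62 → 0.1798 mm².
Toolpath length = 228 cm³ / 0.1798 mm² = 228000 / 0.1798 = 1268075.6 mm.
Print-move time: 1268075.6 / 42.7 → 29697.3 s.
Layers = ⌈139/0.29⌉ = 480.
Z-hop total = 480 × 0.43 = 206.4 s.
Total = 29697.3 + 206.4 = 29903.7 s = 8.31 hours.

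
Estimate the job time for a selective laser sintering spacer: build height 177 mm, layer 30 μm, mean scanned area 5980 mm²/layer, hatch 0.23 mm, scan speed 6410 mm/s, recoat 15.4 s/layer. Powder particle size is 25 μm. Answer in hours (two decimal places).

31.89 hours

Layer count = ceil(177 / 0.03) = 5900.
Per-layer scan distance: 5980 / 0.23 → 26000 mm.
Per-layer scan time: 26000 / 6410 → 4.0562 s.
Per-layer time = 4.0562 + 15.4, so 19.4562 s.
5900 layers × 19.4562 s/layer = 114791.58 s, i.e. 31.89 hours.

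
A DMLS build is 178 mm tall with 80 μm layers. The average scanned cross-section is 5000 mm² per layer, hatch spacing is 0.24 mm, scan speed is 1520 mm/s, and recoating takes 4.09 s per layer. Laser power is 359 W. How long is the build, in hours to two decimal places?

Layers = ⌈178/0.08⌉ = 2225.
Hatch length per layer = 5000 / 0.24 = 20833.3 mm.
Laser time per layer: 20833.3 / 1520 → 13.7061 s.
Time per layer: 13.7061 + 4.09 → 17.7961 s.
2225 layers × 17.7961 s/layer = 39596.3225 s, i.e. 11.00 hours.

11.00 hours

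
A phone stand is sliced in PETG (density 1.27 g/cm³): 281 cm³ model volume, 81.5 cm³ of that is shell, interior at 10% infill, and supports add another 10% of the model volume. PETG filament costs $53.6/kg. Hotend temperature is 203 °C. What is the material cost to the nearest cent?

Infill region = 281 − 81.5, so 199.5 cm³.
Infill deposited: 0.10 × 199.5 → 19.95 cm³.
Support: 0.10 × 281 → 28.1 cm³.
Total printed volume: 81.5 + 19.95 + 28.1 → 129.55 cm³.
Mass: 129.55 × 1.27 → 164.5285 g.
At $53.6/kg: 164.5285/1000 × 53.6 = $8.82.

$8.82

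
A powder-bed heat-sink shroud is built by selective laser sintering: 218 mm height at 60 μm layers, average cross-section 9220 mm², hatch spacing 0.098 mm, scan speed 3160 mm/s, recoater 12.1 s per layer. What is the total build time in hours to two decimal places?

Layer count = ceil(218 / 0.06) = 3634.
Hatch length per layer = 9220 / 0.098 = 94081.6 mm.
Scan time per layer = 94081.6 / 3160, so 29.7727 s.
Layer cycle = 29.7727 + 12.1, so 41.8727 s.
3634 layers × 41.8727 s/layer = 152165.3918 s, i.e. 42.27 hours.

42.27 hours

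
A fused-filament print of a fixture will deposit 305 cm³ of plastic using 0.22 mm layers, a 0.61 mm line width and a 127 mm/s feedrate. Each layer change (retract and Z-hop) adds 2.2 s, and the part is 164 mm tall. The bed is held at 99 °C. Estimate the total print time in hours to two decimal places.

Bead cross-section = 0.22 × 0.61, so 0.1342 mm².
Toolpath length = 305 cm³ / 0.1342 mm² = 305000 / 0.1342 = 2272727.3 mm.
Print-move time = 2272727.3 / 127, so 17895.5 s.
Layers = ⌈164/0.22⌉ = 746.
Layer-change overhead = 746 × 2.2, so 1641.2 s.
Total = 17895.5 + 1641.2 = 19536.7 s = 5.43 hours.

5.43 hours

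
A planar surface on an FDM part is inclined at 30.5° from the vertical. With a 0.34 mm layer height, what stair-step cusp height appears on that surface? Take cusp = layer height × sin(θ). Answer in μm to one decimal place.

h_c = t·sin θ = 0.34 × 0.5075 = 0.17255 mm (172.6 μm).

172.6 μm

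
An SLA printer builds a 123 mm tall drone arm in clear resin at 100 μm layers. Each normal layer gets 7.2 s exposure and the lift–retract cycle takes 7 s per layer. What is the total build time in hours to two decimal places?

4.85 hours

Layers = ⌈123/0.1⌉ = 1230.
Each layer takes = 7.2 + 7 = 14.2 s.
Build time: 1230 × 14.2 s = 17466 s, i.e. 4.85 hours.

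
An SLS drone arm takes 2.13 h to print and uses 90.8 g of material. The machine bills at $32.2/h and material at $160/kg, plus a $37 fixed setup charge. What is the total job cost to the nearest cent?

$120.11

Time charge = 32.2 × 2.13 = $68.586.
Material charge: 160 × 90.8/1000 → $14.528.
Adding setup: 68.586 + 14.528 + 37 → 120.114 ≈ $120.11.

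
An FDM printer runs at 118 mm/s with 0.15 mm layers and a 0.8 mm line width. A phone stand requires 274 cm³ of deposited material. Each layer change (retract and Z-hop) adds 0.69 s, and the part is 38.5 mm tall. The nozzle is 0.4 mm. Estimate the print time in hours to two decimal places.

Extrusion cross-section = 0.15 × 0.8 = 0.12 mm².
Path length: 274000 mm³ / 0.12 mm² → 2283333.3 mm.
Extrusion time: 2283333.3 / 118 → 19350.3 s.
Number of layers: 38.5 / 0.15 → 257 (rounded up).
Layer-change overhead: 257 × 0.69 → 177.33 s.
Total = 19350.3 + 177.33 = 19527.63 s = 5.42 hours.

5.42 hours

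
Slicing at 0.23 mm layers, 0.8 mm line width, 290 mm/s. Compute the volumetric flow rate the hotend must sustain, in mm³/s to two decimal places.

53.36

A = 0.23 × 0.8, so 0.184 mm².
Q = v·A = 290 × 0.184 = 53.36 mm³/s.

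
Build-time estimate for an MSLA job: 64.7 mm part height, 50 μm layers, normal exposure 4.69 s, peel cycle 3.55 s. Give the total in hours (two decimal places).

2.96 hours

Number of layers: 64.7 / 0.05 → 1294 (rounded up).
Per-layer time = 4.69 + 3.55, so 8.24 s.
Build time: 1294 × 8.24 s = 10662.56 s, i.e. 2.96 hours.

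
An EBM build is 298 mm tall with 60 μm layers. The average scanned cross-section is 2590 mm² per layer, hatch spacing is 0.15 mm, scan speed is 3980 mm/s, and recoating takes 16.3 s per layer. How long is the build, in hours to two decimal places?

Number of layers: 298 / 0.06 → 4967 (rounded up).
Per-layer scan distance = 2590 / 0.15 = 17266.7 mm.
Per-layer scan time: 17266.7 / 3980 → 4.3384 s.
Per-layer time = 4.3384 + 16.3 = 20.6384 s.
4967 layers × 20.6384 s/layer = 102510.9328 s, i.e. 28.48 hours.

28.48 hours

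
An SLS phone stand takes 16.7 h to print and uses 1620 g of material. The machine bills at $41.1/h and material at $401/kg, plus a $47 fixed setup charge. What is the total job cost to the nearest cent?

$1382.99

Time charge: 41.1 × 16.7 → $686.37.
Material charge = 401 × 1620/1000, so $649.62.
Total = 686.37 + 649.62 + 47 = $1382.99.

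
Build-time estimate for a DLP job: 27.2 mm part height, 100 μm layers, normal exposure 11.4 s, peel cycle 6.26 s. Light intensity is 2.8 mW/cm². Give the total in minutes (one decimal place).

Layer count = ceil(27.2 / 0.1) = 272.
Cycle time = 11.4 + 6.26 = 17.66 s.
Build time: 272 × 17.66 s = 4803.52 s, i.e. 80.1 minutes.

80.1 minutes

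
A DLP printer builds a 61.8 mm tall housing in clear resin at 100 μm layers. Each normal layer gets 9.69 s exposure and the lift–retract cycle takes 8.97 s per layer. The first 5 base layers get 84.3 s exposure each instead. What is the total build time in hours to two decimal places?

3.31 hours

Number of layers: 61.8 / 0.1 → 618 (rounded up).
Bottom layers = 5 × (84.3 + 8.97) = 466.35 s.
Normal layers = 613 × (9.69 + 8.97), so 11438.58 s.
Sum: 466.35 + 11438.58 = 11904.93 s → 3.31 hours.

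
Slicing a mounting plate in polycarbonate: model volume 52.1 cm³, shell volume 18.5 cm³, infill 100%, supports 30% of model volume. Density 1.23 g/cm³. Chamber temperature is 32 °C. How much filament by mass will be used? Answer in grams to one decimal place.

Volume inside the shell = 52.1 − 18.5, so 33.6 cm³.
Infill volume: 1.00 × 33.6 → 33.6 cm³.
Support = 0.30 × 52.1 = 15.63 cm³.
Total extruded: 18.5 + 33.6 + 15.63 → 67.73 cm³.
Mass = 67.73 × 1.23, so 83.3079 g.

83.3 g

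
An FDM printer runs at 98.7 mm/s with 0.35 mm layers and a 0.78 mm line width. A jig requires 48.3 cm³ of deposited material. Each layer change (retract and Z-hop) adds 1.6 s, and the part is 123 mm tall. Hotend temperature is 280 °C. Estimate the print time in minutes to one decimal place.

39.3 minutes

Line area: 0.35 × 0.78 → 0.273 mm².
Toolpath length = 48.3 cm³ / 0.273 mm² = 48300 / 0.273 = 176923.1 mm.
Print-move time = 176923.1 / 98.7, so 1792.5 s.
Number of layers: 123 / 0.35 → 352 (rounded up).
Layer-change overhead: 352 × 1.6 → 563.2 s.
Total = 1792.5 + 563.2 = 2355.7 s = 39.3 minutes.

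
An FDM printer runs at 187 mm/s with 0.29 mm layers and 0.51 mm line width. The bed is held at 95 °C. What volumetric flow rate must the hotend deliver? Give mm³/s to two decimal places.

Extrusion cross-section = 0.29 × 0.51 = 0.1479 mm².
Volumetric flow = 187 × 0.1479 = 27.66 mm³/s.

27.66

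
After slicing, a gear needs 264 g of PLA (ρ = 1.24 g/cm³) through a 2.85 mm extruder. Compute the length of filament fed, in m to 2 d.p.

33.37 m

Extruded volume: 264/1.24 = 212.9032 cm³ (212903.2 mm³).
Cross-section of 2.85 mm filament: π·(2.85/2)² = 6.3794 mm².
L = V/A = 212903.2/6.3794 = 33373.55 mm → 33.37 m.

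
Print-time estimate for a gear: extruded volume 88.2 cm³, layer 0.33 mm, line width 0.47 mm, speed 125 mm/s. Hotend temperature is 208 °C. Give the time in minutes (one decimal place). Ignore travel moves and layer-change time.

Extrusion cross-section: 0.33 × 0.47 → 0.1551 mm².
Toolpath length = 88.2 cm³ / 0.1551 mm² = 88200 / 0.1551 = 568665.4 mm.
Time extruding = 568665.4 / 125, so 4549.3 s.
In the requested units: 4549.3 s = 75.8 minutes.

75.8 minutes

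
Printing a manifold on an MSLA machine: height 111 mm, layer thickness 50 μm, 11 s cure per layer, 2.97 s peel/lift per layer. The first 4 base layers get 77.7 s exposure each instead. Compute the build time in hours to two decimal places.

Layer count = ceil(111 / 0.05) = 2220.
Bottom layers: 4 × (77.7 + 2.97) → 322.68 s.
Regular layers = 2216 × (11 + 2.97), so 30957.52 s.
Sum: 322.68 + 30957.52 = 31280.2 s → 8.69 hours.

8.69 hours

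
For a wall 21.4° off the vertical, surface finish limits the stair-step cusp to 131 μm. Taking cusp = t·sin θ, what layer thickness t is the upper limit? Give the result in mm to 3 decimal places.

0.359 mm

sin(21.4°) = 0.3649; t_max = 0.131/0.3649 = 0.359 mm.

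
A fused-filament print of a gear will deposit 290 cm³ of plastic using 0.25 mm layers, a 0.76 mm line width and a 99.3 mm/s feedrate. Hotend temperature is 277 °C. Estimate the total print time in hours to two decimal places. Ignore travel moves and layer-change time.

Bead cross-section = 0.25 × 0.76, so 0.19 mm².
Toolpath length = 290 cm³ / 0.19 mm² = 290000 / 0.19 = 1526315.8 mm.
Print-move time = 1526315.8 / 99.3, so 15370.8 s.
In the requested units: 15370.8 s = 4.27 hours.

4.27 hours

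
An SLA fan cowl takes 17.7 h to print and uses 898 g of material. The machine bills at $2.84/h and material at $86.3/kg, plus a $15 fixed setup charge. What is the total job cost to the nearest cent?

Machine cost: 2.84 × 17.7 → $50.268.
Material charge = 86.3 × 898/1000, so $77.4974.
Adding setup: 50.268 + 77.4974 + 15 → 142.7654 ≈ $142.77.

$142.77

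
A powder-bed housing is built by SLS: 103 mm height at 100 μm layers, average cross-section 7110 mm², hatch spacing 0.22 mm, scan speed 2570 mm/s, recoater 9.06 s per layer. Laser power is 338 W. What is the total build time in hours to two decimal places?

6.19 hours

Number of layers: 103 / 0.1 → 1030 (rounded up).
Per-layer scan distance: 7110 / 0.22 → 32318.2 mm.
Scan time per layer = 32318.2 / 2570 = 12.5752 s.
Layer cycle: 12.5752 + 9.06 → 21.6352 s.
1030 layers × 21.6352 s/layer = 22284.256 s, i.e. 6.19 hours.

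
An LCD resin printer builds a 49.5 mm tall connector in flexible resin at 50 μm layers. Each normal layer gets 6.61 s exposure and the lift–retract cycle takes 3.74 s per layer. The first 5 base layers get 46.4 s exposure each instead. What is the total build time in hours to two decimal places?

Layer count = ceil(49.5 / 0.05) = 990.
Base layers: 5 × (46.4 + 3.74) → 250.7 s.
Remaining layers = 985 × (6.61 + 3.74) = 10194.75 s.
Total = 250.7 + 10194.75 = 10445.45 s = 2.90 hours.

2.90 hours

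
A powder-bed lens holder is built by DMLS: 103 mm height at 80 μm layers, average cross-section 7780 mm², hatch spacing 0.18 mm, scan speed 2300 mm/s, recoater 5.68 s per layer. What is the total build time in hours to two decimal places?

8.76 hours

Layer count = ceil(103 / 0.08) = 1288.
Per-layer scan distance: 7780 / 0.18 → 43222.2 mm.
Per-layer scan time = 43222.2 / 2300, so 18.7923 s.
Time per layer = 18.7923 + 5.68, so 24.4723 s.
Total: 1288 × 24.4723 s = 31520.3224 s → 8.76 hours.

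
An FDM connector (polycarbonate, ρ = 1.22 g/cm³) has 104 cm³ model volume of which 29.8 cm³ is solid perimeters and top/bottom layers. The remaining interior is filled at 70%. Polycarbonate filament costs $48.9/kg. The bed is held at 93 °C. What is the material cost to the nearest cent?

Interior volume: 104 − 29.8 → 74.2 cm³.
Infill volume = 0.70 × 74.2, so 51.94 cm³.
Total printed volume = 29.8 + 51.94, so 81.74 cm³.
Mass = 81.74 × 1.22 = 99.7228 g.
At $48.9/kg: 99.7228/1000 × 48.9 = $4.88.

$4.88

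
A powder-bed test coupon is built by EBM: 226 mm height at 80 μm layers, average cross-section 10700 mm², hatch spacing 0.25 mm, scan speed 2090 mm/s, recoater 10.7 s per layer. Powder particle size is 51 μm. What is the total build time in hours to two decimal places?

24.47 hours

Layer count = ceil(226 / 0.08) = 2825.
Per-layer scan distance = 10700 / 0.25 = 42800 mm.
Beam time per layer = 42800 / 2090, so 20.4785 s.
Layer cycle = 20.4785 + 10.7 = 31.1785 s.
Total: 2825 × 31.1785 s = 88079.2625 s → 24.47 hours.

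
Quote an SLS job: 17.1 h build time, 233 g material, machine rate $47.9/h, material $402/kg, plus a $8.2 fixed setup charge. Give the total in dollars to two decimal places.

$920.96

Machine-time cost: 47.9 × 17.1 → $819.09.
Material charge: 402 × 233/1000 → $93.666.
Adding setup: 819.09 + 93.666 + 8.2 → 920.956 ≈ $920.96.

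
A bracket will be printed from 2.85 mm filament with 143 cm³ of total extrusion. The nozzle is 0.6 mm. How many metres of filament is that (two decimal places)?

A = π r² = π × 1.425² = 6.3794 mm².
Length = 143 cm³ / 6.3794 mm² = 143000 / 6.3794 = 22415.9 mm = 22.42 m.

22.42 m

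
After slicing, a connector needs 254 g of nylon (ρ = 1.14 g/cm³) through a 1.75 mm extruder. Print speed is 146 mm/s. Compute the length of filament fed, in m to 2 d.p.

Volume = 254 g / 1.14 g·cm⁻³ = 222.807 cm³ = 222807 mm³.
Filament cross-section = π × (1.75/2)² = 2.4053 mm².
L = V/A = 222807/2.4053 = 92631.69 mm → 92.63 m.

92.63 m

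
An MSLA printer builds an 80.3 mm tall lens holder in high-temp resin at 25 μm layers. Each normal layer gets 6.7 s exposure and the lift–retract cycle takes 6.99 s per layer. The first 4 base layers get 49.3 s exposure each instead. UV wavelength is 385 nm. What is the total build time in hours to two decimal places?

Layers = ⌈80.3/0.025⌉ = 3212.
Burn-in layers: 4 × (49.3 + 6.99) → 225.16 s.
Remaining layers = 3208 × (6.7 + 6.99) = 43917.52 s.
Total = 225.16 + 43917.52 = 44142.68 s = 12.26 hours.

12.26 hours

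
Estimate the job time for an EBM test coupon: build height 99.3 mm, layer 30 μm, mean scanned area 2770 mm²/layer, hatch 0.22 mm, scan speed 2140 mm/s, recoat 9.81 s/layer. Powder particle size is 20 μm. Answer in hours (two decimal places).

14.43 hours

Layer count = ceil(99.3 / 0.03) = 3310.
Per-layer scan distance = 2770 / 0.22, so 12590.9 mm.
Per-layer scan time = 12590.9 / 2140, so 5.8836 s.
Layer cycle = 5.8836 + 9.81, so 15.6936 s.
Total: 3310 × 15.6936 s = 51945.816 s → 14.43 hours.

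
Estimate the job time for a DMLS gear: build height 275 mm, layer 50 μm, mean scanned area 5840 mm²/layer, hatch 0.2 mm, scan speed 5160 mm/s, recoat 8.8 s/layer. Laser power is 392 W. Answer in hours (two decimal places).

22.09 hours

Layer count = ceil(275 / 0.05) = 5500.
Per-layer scan distance: 5840 / 0.2 → 29200 mm.
Laser time per layer = 29200 / 5160, so 5.6589 s.
Layer cycle = 5.6589 + 8.8 = 14.4589 s.
Total: 5500 × 14.4589 s = 79523.95 s → 22.09 hours.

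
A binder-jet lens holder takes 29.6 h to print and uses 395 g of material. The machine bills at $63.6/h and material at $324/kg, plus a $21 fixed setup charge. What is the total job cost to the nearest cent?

Machine-time cost = 63.6 × 29.6, so $1882.56.
Material cost = 324 × 395/1000, so $127.98.
Total = 1882.56 + 127.98 + 21 = $2031.54.

$2031.54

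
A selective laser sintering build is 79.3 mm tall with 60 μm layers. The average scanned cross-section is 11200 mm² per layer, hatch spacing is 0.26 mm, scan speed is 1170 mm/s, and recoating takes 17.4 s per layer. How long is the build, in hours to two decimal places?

Layers = ⌈79.3/0.06⌉ = 1322.
Per-layer scan distance = 11200 / 0.26, so 43076.9 mm.
Per-layer scan time = 43076.9 / 1170 = 36.8179 s.
Layer cycle: 36.8179 + 17.4 → 54.2179 s.
Total: 1322 × 54.2179 s = 71676.0638 s → 19.91 hours.

19.91 hours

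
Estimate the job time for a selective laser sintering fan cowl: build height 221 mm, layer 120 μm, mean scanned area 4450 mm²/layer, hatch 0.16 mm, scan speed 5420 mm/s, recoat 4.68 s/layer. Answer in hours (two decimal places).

5.02 hours

Layers = ⌈221/0.12⌉ = 1842.
Hatch length per layer = 4450 / 0.16 = 27812.5 mm.
Per-layer scan time: 27812.5 / 5420 → 5.1315 s.
Per-layer time: 5.1315 + 4.68 → 9.8115 s.
Total: 1842 × 9.8115 s = 18072.783 s → 5.02 hours.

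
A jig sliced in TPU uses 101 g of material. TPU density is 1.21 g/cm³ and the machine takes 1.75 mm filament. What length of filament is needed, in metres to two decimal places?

Extruded volume: 101/1.21 = 83.4711 cm³ (83471.1 mm³).
A = π r² = π × 0.875² = 2.4053 mm².
Length = 83471.1 / 2.4053 = 34702.99 mm = 34.70 m.

34.70 m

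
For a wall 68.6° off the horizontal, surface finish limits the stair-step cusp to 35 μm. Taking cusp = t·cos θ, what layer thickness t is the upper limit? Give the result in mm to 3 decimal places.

0.096 mm

t = h_c / cos θ = 0.035 / 0.3649 = 0.096 mm.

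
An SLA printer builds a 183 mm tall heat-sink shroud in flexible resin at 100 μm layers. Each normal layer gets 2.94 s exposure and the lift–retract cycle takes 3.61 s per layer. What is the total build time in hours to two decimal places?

3.33 hours

Layers = ⌈183/0.1⌉ = 1830.
Cycle time = 2.94 + 3.61, so 6.55 s.
Build time: 1830 × 6.55 s = 11986.5 s, i.e. 3.33 hours.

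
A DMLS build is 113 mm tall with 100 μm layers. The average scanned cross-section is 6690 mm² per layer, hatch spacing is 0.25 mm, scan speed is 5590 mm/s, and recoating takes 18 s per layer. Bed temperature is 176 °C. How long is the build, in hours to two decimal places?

Layer count = ceil(113 / 0.1) = 1130.
Per-layer scan distance = 6690 / 0.25 = 26760 mm.
Laser time per layer: 26760 / 5590 → 4.7871 s.
Time per layer = 4.7871 + 18 = 22.7871 s.
1130 layers × 22.7871 s/layer = 25749.423 s, i.e. 7.15 hours.

7.15 hours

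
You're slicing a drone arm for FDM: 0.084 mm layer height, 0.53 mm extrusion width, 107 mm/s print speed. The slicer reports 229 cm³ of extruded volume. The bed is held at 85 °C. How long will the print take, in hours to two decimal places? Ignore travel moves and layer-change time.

Line area = 0.084 × 0.53 = 0.04452 mm².
Total extruded path = 229000/0.04452 = 5143755.6 mm.
Print-move time: 5143755.6 / 107 → 48072.5 s.
Converting: 48072.5 s = 13.35 hours.

13.35 hours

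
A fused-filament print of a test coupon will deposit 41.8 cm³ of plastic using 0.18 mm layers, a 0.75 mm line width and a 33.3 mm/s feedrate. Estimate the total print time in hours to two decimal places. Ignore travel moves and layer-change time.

Line area = 0.18 × 0.75, so 0.135 mm².
Toolpath length = 41.8 cm³ / 0.135 mm² = 41800 / 0.135 = 309629.6 mm.
Extrusion time = 309629.6 / 33.3 = 9298.2 s.
That's 9298.2 s → 2.58 hours.

2.58 hours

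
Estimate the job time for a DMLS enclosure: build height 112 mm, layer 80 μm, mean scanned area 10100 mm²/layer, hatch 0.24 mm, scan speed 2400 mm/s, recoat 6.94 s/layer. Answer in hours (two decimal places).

9.52 hours

Number of layers: 112 / 0.08 → 1400 (rounded up).
Hatch length per layer: 10100 / 0.24 → 42083.3 mm.
Scan time per layer: 42083.3 / 2400 → 17.5347 s.
Per-layer time = 17.5347 + 6.94, so 24.4747 s.
Total: 1400 × 24.4747 s = 34264.58 s → 9.52 hours.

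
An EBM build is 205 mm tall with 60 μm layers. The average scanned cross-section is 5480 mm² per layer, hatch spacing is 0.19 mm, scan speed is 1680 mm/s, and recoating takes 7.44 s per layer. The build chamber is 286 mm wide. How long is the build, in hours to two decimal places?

Layer count = ceil(205 / 0.06) = 3417.
Per-layer scan distance = 5480 / 0.19, so 28842.1 mm.
Per-layer scan time: 28842.1 / 1680 → 17.1679 s.
Per-layer time = 17.1679 + 7.44 = 24.6079 s.
Total: 3417 × 24.6079 s = 84085.1943 s → 23.36 hours.

23.36 hours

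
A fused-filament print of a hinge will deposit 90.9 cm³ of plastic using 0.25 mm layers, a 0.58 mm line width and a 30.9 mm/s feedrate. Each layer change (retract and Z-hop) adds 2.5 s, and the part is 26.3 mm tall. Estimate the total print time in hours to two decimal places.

Extrusion cross-section: 0.25 × 0.58 → 0.145 mm².
Total extruded path = 90900/0.145 = 626896.6 mm.
Extrusion time = 626896.6 / 30.9 = 20287.9 s.
Number of layers: 26.3 / 0.25 → 106 (rounded up).
Layer-change overhead = 106 × 2.5 = 265 s.
Altogether 20287.9 + 265 = 20552.9 s, i.e. 5.71 hours.

5.71 hours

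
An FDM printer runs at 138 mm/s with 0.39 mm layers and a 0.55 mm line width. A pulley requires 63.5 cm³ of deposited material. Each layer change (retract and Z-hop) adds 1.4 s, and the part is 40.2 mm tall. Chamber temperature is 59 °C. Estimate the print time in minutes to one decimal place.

38.2 minutes

Extrusion cross-section = 0.39 × 0.55, so 0.2145 mm².
Path length: 63500 mm³ / 0.2145 mm² → 296037.3 mm.
Time extruding = 296037.3 / 138 = 2145.2 s.
Number of layers: 40.2 / 0.39 → 104 (rounded up).
Z-hop total = 104 × 1.4 = 145.6 s.
Altogether 2145.2 + 145.6 = 2290.8 s, i.e. 38.2 minutes.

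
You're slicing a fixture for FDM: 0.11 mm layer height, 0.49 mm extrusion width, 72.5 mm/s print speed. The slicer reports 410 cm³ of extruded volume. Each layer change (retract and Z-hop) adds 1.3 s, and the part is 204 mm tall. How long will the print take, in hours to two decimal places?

29.81 hours

Extrusion cross-section = 0.11 × 0.49, so 0.0539 mm².
Toolpath length = 410 cm³ / 0.0539 mm² = 410000 / 0.0539 = 7606679 mm.
Print-move time: 7606679 / 72.5 → 104919.7 s.
Number of layers: 204 / 0.11 → 1855 (rounded up).
Non-print overhead = 1855 × 1.3, so 2411.5 s.
Altogether 104919.7 + 2411.5 = 107331.2 s, i.e. 29.81 hours.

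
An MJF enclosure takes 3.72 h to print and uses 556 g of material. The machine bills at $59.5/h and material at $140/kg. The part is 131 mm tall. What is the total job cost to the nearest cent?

Machine cost: 59.5 × 3.72 → $221.34.
Material cost: 140 × 556/1000 → $77.84.
Total = 221.34 + 77.84 = $299.18.

$299.18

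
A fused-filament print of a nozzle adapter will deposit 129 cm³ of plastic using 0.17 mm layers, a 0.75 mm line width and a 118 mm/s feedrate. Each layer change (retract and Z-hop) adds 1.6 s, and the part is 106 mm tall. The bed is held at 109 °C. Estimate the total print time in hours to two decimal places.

2.66 hours

Extrusion cross-section = 0.17 × 0.75, so 0.1275 mm².
Path length: 129000 mm³ / 0.1275 mm² → 1011764.7 mm.
Print-move time = 1011764.7 / 118 = 8574.3 s.
Number of layers: 106 / 0.17 → 624 (rounded up).
Non-print overhead: 624 × 1.6 → 998.4 s.
Altogether 8574.3 + 998.4 = 9572.7 s, i.e. 2.66 hours.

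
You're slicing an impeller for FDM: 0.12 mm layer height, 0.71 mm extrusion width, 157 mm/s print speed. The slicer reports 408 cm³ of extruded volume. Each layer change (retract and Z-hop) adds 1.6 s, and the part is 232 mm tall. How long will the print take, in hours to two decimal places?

9.33 hours

Line area = 0.12 × 0.71 = 0.0852 mm².
Total extruded path = 408000/0.0852 = 4788732.4 mm.
Time extruding = 4788732.4 / 157, so 30501.5 s.
Number of layers: 232 / 0.12 → 1934 (rounded up).
Z-hop total = 1934 × 1.6, so 3094.4 s.
Total = 30501.5 + 3094.4 = 33595.9 s = 9.33 hours.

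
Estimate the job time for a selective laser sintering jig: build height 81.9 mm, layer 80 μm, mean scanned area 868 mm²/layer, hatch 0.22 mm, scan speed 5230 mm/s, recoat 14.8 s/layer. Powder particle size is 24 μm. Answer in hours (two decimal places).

Number of layers: 81.9 / 0.08 → 1024 (rounded up).
Scan path per layer = 868 / 0.22 = 3945.5 mm.
Per-layer scan time = 3945.5 / 5230 = 0.7544 s.
Per-layer time = 0.7544 + 14.8 = 15.5544 s.
1024 layers × 15.5544 s/layer = 15927.7056 s, i.e. 4.42 hours.

4.42 hours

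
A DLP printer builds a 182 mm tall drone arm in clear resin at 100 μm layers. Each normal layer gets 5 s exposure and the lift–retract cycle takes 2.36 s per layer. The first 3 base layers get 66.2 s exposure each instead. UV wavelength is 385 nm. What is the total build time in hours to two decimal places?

3.77 hours

Layer count = ceil(182 / 0.1) = 1820.
Burn-in layers = 3 × (66.2 + 2.36), so 205.68 s.
Regular layers = 1817 × (5 + 2.36), so 13373.12 s.
Sum: 205.68 + 13373.12 = 13578.8 s → 3.77 hours.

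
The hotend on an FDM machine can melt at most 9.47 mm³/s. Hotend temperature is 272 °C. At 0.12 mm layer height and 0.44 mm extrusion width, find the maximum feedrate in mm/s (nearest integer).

179 mm/s

Extrusion cross-section = 0.12 × 0.44, so 0.0528 mm².
v_max = Q/A = 9.47/0.0528 = 179.36 mm/s → 179 mm/s.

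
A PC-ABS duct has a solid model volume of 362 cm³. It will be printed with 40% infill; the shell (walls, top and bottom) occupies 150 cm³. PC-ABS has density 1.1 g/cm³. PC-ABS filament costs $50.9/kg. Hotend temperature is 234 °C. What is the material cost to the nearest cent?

$13.15

Infill region = 362 − 150, so 212 cm³.
Infill deposited: 0.40 × 212 → 84.8 cm³.
Total printed volume = 150 + 84.8 = 234.8 cm³.
Mass: 234.8 × 1.1 → 258.28 g.
Cost = 258.28 g / 1000 × $50.9/kg = $13.15.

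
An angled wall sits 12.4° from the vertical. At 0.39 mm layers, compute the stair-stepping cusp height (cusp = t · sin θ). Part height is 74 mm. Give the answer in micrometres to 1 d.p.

83.7 μm

h_c = t·sin θ = 0.39 × 0.2147 = 0.083733 mm (83.7 μm).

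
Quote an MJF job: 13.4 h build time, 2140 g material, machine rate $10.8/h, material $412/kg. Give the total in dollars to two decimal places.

Machine cost = 10.8 × 13.4 = $144.72.
Material cost = 412 × 2140/1000, so $881.68.
Total = 144.72 + 881.68 = $1026.40.

$1026.40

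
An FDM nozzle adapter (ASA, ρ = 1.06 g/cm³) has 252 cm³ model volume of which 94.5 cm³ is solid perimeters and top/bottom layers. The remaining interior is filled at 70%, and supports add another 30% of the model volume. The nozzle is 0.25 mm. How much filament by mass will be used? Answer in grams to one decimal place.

Volume inside the shell = 252 − 94.5, so 157.5 cm³.
Infill deposited = 0.70 × 157.5, so 110.25 cm³.
Support = 0.30 × 252 = 75.6 cm³.
Total extruded = 94.5 + 110.25 + 75.6 = 280.35 cm³.
Mass = 280.35 × 1.06, so 297.171 g.

297.2 g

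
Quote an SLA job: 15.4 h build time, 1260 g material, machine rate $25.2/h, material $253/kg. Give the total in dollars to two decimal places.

Machine cost = 25.2 × 15.4, so $388.08.
Material cost = 253 × 1260/1000, so $318.78.
Total = 388.08 + 318.78 = $706.86.

$706.86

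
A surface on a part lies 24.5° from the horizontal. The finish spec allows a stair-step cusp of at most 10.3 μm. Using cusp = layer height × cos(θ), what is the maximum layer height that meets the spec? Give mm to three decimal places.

0.011 mm

Layer height = cusp / cos(24.5°) = 0.0103 / 0.9100 = 0.011 mm.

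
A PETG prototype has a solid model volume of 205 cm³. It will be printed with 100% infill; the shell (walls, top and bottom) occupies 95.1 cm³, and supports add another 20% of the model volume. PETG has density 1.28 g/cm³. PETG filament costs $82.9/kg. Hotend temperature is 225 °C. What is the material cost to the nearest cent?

$26.10

Infill region = 205 − 95.1, so 109.9 cm³.
Infill volume = 1.00 × 109.9 = 109.9 cm³.
Support: 0.20 × 205 → 41 cm³.
Total extruded: 95.1 + 109.9 + 41 → 246 cm³.
Mass = 246 × 1.28, so 314.88 g.
At $82.9/kg: 314.88/1000 × 82.9 = $26.10.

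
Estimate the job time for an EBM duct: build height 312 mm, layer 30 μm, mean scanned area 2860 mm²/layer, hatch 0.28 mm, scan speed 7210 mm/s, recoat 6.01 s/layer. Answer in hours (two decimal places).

21.45 hours

Layers = ⌈312/0.03⌉ = 10400.
Hatch length per layer = 2860 / 0.28 = 10214.3 mm.
Per-layer scan time: 10214.3 / 7210 → 1.4167 s.
Time per layer: 1.4167 + 6.01 → 7.4267 s.
Total: 10400 × 7.4267 s = 77237.68 s → 21.45 hours.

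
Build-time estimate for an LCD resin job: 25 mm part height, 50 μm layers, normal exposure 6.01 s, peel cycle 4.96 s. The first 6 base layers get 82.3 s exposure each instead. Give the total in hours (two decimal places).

1.65 hours

Layers = ⌈25/0.05⌉ = 500.
Base layers = 6 × (82.3 + 4.96) = 523.56 s.
Normal layers: 494 × (6.01 + 4.96) → 5419.18 s.
Total = 523.56 + 5419.18 = 5942.74 s = 1.65 hours.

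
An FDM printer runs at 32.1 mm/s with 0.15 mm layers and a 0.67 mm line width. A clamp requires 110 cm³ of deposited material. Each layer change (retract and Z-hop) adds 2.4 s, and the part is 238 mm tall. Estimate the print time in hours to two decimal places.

10.53 hours

Line area: 0.15 × 0.67 → 0.1005 mm².
Toolpath length = 110 cm³ / 0.1005 mm² = 110000 / 0.1005 = 1094527.4 mm.
Extrusion time = 1094527.4 / 32.1, so 34097.4 s.
Layer count = ceil(238 / 0.15) = 1587.
Z-hop total = 1587 × 2.4, so 3808.8 s.
Altogether 34097.4 + 3808.8 = 37906.2 s, i.e. 10.53 hours.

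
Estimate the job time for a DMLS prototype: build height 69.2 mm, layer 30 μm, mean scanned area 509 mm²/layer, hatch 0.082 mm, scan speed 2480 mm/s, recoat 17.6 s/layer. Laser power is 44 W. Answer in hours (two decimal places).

Layer count = ceil(69.2 / 0.03) = 2307.
Hatch length per layer: 509 / 0.082 → 6207.3 mm.
Laser time per layer = 6207.3 / 2480, so 2.5029 s.
Time per layer = 2.5029 + 17.6 = 20.1029 s.
2307 layers × 20.1029 s/layer = 46377.3903 s, i.e. 12.88 hours.

12.88 hours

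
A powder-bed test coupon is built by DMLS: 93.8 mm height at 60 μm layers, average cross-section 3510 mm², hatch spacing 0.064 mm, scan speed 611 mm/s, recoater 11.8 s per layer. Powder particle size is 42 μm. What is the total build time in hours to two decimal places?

Layer count = ceil(93.8 / 0.06) = 1564.
Hatch length per layer: 3510 / 0.064 → 54843.8 mm.
Laser time per layer: 54843.8 / 611 → 89.7607 s.
Per-layer time = 89.7607 + 11.8 = 101.5607 s.
Total: 1564 × 101.5607 s = 158840.9348 s → 44.12 hours.

44.12 hours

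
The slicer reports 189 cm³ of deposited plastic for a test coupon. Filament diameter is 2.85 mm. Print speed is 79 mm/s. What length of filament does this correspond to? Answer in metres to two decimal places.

29.63 m

Cross-section of 2.85 mm filament: π·(2.85/2)² = 6.3794 mm².
L = 189000 mm³ / 6.3794 mm² = 29626.61 mm, i.e. 29.63 m.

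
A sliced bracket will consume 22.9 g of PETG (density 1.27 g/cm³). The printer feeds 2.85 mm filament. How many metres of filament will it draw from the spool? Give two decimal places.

Extruded volume: 22.9/1.27 = 18.0315 cm³ (18031.5 mm³).
A = π r² = π × 1.425² = 6.3794 mm².
Length = 18031.5 / 6.3794 = 2826.52 mm = 2.83 m.

2.83 m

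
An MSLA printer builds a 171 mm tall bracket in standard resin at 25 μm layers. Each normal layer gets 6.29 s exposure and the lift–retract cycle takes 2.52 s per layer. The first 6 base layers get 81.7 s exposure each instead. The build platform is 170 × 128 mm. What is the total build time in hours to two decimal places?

Layer count = ceil(171 / 0.025) = 6840.
Burn-in layers = 6 × (81.7 + 2.52) = 505.32 s.
Normal layers = 6834 × (6.29 + 2.52), so 60207.54 s.
Total = 505.32 + 60207.54 = 60712.86 s = 16.86 hours.

16.86 hours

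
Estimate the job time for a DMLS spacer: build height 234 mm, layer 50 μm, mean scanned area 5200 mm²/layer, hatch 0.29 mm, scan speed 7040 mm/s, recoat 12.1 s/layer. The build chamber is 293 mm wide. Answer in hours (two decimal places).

19.04 hours

Layer count = ceil(234 / 0.05) = 4680.
Per-layer scan distance: 5200 / 0.29 → 17931 mm.
Per-layer scan time: 17931 / 7040 → 2.547 s.
Per-layer time: 2.547 + 12.1 → 14.647 s.
4680 layers × 14.647 s/layer = 68547.96 s, i.e. 19.04 hours.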